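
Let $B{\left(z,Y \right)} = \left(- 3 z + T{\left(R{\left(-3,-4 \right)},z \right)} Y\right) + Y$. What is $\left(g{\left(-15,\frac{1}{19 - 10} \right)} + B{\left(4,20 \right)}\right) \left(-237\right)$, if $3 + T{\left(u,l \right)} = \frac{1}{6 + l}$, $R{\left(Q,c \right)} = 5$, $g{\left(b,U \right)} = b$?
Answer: $15405$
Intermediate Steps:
$T{\left(u,l \right)} = -3 + \frac{1}{6 + l}$
$B{\left(z,Y \right)} = Y - 3 z + \frac{Y \left(-17 - 3 z\right)}{6 + z}$ ($B{\left(z,Y \right)} = \left(- 3 z + \frac{-17 - 3 z}{6 + z} Y\right) + Y = \left(- 3 z + \frac{Y \left(-17 - 3 z\right)}{6 + z}\right) + Y = Y - 3 z + \frac{Y \left(-17 - 3 z\right)}{6 + z}$)
$\left(g{\left(-15,\frac{1}{19 - 10} \right)} + B{\left(4,20 \right)}\right) \left(-237\right) = \left(-15 + \frac{\left(6 + 4\right) \left(20 - 12\right) - 20 \left(17 + 3 \cdot 4\right)}{6 + 4}\right) \left(-237\right) = \left(-15 + \frac{10 \left(20 - 12\right) - 20 \left(17 + 12\right)}{10}\right) \left(-237\right) = \left(-15 + \frac{10 \cdot 8 - 20 \cdot 29}{10}\right) \left(-237\right) = \left(-15 + \frac{80 - 580}{10}\right) \left(-237\right) = \left(-15 + \frac{1}{10} \left(-500\right)\right) \left(-237\right) = \left(-15 - 50\right) \left(-237\right) = \left(-65\right) \left(-237\right) = 15405$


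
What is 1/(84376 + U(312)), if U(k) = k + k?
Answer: 1/85000 ≈ 1.1765e-5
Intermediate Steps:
U(k) = 2*k
1/(84376 + U(312)) = 1/(84376 + 2*312) = 1/(84376 + 624) = 1/85000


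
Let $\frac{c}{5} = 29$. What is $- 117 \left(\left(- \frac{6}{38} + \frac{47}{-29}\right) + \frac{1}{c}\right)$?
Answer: $\frac{571077}{2755} \approx 207.29$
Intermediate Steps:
$c = 145$ ($c = 5 \cdot 29 = 145$)
$- 117 \left(\left(- \frac{6}{38} + \frac{47}{-29}\right) + \frac{1}{c}\right) = - 117 \left(\left(- \frac{6}{38} + \frac{47}{-29}\right) + \frac{1}{145}\right) = - 117 \left(\left(\left(-6\right) \frac{1}{38} + 47 \left(- \frac{1}{29}\right)\right) + \frac{1}{145}\right) = - 117 \left(\left(- \frac{3}{19} - \frac{47}{29}\right) + \frac{1}{145}\right) = - 117 \left(- \frac{980}{551} + \frac{1}{145}\right) = \left(-117\right) \left(- \frac{4881}{2755}\right) = \frac{571077}{2755}$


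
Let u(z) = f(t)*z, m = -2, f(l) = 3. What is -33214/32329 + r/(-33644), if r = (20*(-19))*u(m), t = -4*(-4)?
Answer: -297790484/271919219 ≈ -1.0951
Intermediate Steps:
t = 16
u(z) = 3*z
r = 2280 (r = (20*(-19))*(3*(-2)) = -380*(-6) = 2280)
-33214/32329 + r/(-33644) = -33214/32329 + 2280/(-33644) = -33214*1/32329 + 2280*(-1/33644) = -33214/32329 - 570/8411 = -297790484/271919219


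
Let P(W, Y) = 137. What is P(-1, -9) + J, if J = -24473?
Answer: -24336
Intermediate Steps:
P(-1, -9) + J = 137 - 24473 = -24336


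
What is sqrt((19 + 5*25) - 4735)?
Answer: I*sqrt(4591) ≈ 67.757*I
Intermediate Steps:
sqrt((19 + 5*25) - 4735) = sqrt((19 + 125) - 4735) = sqrt(144 - 4735) = sqrt(-4591) = I*sqrt(4591)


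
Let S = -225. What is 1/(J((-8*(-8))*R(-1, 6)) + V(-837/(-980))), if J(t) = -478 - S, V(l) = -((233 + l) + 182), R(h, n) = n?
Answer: -980/655477 ≈ -0.0014951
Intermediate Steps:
V(l) = -415 - l (V(l) = -(415 + l) = -415 - l)
J(t) = -253 (J(t) = -478 - 1*(-225) = -478 + 225 = -253)
1/(J((-8*(-8))*R(-1, 6)) + V(-837/(-980))) = 1/(-253 + (-415 - (-837)/(-980))) = 1/(-253 + (-415 - (-837)*(-1)/980)) = 1/(-253 + (-415 - 1*837/980)) = 1/(-253 + (-415 - 837/980)) = 1/(-253 - 407537/980) = 1/(-655477/980) = -980/655477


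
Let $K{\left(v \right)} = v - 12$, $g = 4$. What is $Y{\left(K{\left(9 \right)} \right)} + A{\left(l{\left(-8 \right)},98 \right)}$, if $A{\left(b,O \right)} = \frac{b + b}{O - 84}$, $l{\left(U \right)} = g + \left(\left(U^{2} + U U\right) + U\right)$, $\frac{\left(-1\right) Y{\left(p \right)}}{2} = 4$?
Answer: $\frac{68}{7} \approx 9.7143$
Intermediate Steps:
$K{\left(v \right)} = -12 + v$
$Y{\left(p \right)} = -8$ ($Y{\left(p \right)} = \left(-2\right) 4 = -8$)
$l{\left(U \right)} = 4 + U + 2 U^{2}$ ($l{\left(U \right)} = 4 + \left(\left(U^{2} + U U\right) + U\right) = 4 + \left(\left(U^{2} + U^{2}\right) + U\right) = 4 + \left(2 U^{2} + U\right) = 4 + \left(U + 2 U^{2}\right) = 4 + U + 2 U^{2}$)
$A{\left(b,O \right)} = \frac{2 b}{-84 + O}$
$Y{\left(K{\left(9 \right)} \right)} + A{\left(l{\left(-8 \right)},98 \right)} = -8 + \frac{2 \left(4 - 8 + 2 \left(-8\right)^{2}\right)}{-84 + 98} = -8 + \frac{2 \left(4 - 8 + 2 \cdot 64\right)}{14} = -8 + 2 \left(4 - 8 + 128\right) \frac{1}{14} = -8 + 2 \cdot 124 \cdot \frac{1}{14} = -8 + \frac{124}{7} = \frac{68}{7}$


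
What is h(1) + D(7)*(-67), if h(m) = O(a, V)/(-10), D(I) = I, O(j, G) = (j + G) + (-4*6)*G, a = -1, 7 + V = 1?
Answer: -4827/10 ≈ -482.70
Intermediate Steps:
V = -6 (V = -7 + 1 = -6)
O(j, G) = j - 23*G (O(j, G) = (G + j) - 24*G = j - 23*G)
h(m) = -137/10 (h(m) = (-1 - 23*(-6))/(-10) = (-1 + 138)*(-⅒) = 137*(-⅒) = -137/10)
h(1) + D(7)*(-67) = -137/10 + 7*(-67) = -137/10 - 469 = -4827/10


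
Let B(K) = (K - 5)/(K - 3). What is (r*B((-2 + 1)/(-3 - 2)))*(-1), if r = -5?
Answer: 60/7 ≈ 8.5714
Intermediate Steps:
B(K) = (-5 + K)/(-3 + K)
(r*B((-2 + 1)/(-3 - 2)))*(-1) = -5*(-5 + (-2 + 1)/(-3 - 2))/(-3 + (-2 + 1)/(-3 - 2))*(-1) = -5*(-5 - 1/(-5))/(-3 - 1/(-5))*(-1) = -5*(-5 - 1*(-1/5))/(-3 - 1*(-1/5))*(-1) = -5*(-5 + 1/5)/(-3 + 1/5)*(-1) = -5*(-24)/((-14/5)*5)*(-1) = -(-25)*(-24)/(14*5)*(-1) = -5*12/7*(-1) = -60/7*(-1) = 60/7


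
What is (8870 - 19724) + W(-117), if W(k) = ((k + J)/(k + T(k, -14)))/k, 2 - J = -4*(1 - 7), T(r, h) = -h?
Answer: -130801693/12051 ≈ -10854.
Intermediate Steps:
J = -22 (J = 2 - (-4)*(1 - 7) = 2 - (-4)*(-6) = 2 - 1*24 = 2 - 24 = -22)
W(k) = (-22 + k)/(k*(14 + k)) (W(k) = ((k - 22)/(k - 1*(-14)))/k = ((-22 + k)/(k + 14))/k = ((-22 + k)/(14 + k))/k = (-22 + k)/(k*(14 + k)))
(8870 - 19724) + W(-117) = (8870 - 19724) + (-22 - 117)/((-117)*(14 - 117)) = -10854 - 1/117*(-139)/(-103) = -10854 - 1/117*(-1/103)*(-139) = -10854 - 139/12051 = -130801693/12051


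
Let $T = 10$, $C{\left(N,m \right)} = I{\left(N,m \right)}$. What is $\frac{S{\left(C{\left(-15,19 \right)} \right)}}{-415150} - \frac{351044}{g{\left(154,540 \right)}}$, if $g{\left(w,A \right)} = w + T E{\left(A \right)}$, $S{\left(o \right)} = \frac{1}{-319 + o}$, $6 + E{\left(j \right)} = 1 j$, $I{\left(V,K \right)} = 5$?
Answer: $- \frac{22880538903453}{358090953700} \approx -63.896$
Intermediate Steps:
$C{\left(N,m \right)} = 5$
$E{\left(j \right)} = -6 + j$ ($E{\left(j \right)} = -6 + 1 j = -6 + j$)
$g{\left(w,A \right)} = -60 + w + 10 A$ ($g{\left(w,A \right)} = w + 10 \left(-6 + A\right) = w + \left(-60 + 10 A\right) = -60 + w + 10 A$)
$\frac{S{\left(C{\left(-15,19 \right)} \right)}}{-415150} - \frac{351044}{g{\left(154,540 \right)}} = \frac{1}{\left(-319 + 5\right) \left(-415150\right)} - \frac{351044}{-60 + 154 + 10 \cdot 540} = \frac{1}{-314} \left(- \frac{1}{415150}\right) - \frac{351044}{-60 + 154 + 5400} = \left(- \frac{1}{314}\right) \left(- \frac{1}{415150}\right) - \frac{351044}{5494} = \frac{1}{130357100} - \frac{175522}{2747} = - \frac{22880538903453}{358090953700}$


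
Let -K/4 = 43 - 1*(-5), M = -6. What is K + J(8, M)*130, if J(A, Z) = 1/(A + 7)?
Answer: -550/3 ≈ -183.33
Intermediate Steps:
J(A, Z) = 1/(7 + A)
K = -192 (K = -4*(43 - 1*(-5)) = -4*(43 + 5) = -4*48 = -192)
K + J(8, M)*130 = -192 + 130/(7 + 8) = -192 + 130/15 = -192 + (1/15)*130 = -192 + 26/3 = -550/3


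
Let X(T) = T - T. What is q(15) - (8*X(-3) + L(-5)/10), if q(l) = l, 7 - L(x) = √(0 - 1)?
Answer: 143/10 + I/10 ≈ 14.3 + 0.1*I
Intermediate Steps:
L(x) = 7 - I (L(x) = 7 - √(0 - 1) = 7 - √(-1) = 7 - I)
X(T) = 0
q(15) - (8*X(-3) + L(-5)/10) = 15 - (8*0 + (7 - I)/10) = 15 - (0 + (7 - I)*(⅒)) = 15 - (0 + (7/10 - I/10)) = 15 - (7/10 - I/10) = 15 + (-7/10 + I/10) = 143/10 + I/10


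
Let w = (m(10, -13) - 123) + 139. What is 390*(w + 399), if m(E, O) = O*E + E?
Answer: 115050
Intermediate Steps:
m(E, O) = E + E*O (m(E, O) = E*O + E = E + E*O)
w = -104 (w = (10*(1 - 13) - 123) + 139 = (10*(-12) - 123) + 139 = (-120 - 123) + 139 = -243 + 139 = -104)
390*(w + 399) = 390*(-104 + 399) = 390*295 = 115050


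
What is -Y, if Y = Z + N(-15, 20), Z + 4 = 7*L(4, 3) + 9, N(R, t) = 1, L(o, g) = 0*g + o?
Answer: -34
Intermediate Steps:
L(o, g) = o (L(o, g) = 0 + o = o)
Z = 33 (Z = -4 + (7*4 + 9) = -4 + (28 + 9) = -4 + 37 = 33)
Y = 34 (Y = 33 + 1 = 34)
-Y = -1*34 = -34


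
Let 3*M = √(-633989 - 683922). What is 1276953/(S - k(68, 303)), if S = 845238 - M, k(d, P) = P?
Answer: 1387211506785/917891100848 + 3830859*I*√1317911/6425237705936 ≈ 1.5113 + 0.00068446*I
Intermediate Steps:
M = I*√1317911/3 (M = √(-633989 - 683922)/3 = √(-1317911)/3 = (I*√1317911)/3 = I*√1317911/3 ≈ 382.67*I)
S = 845238 - I*√1317911/3 ≈ 8.4524e+5 - 382.67*I
1276953/(S - k(68, 303)) = 1276953/((845238 - I*√1317911/3) - 1*303) = 1276953/((845238 - I*√1317911/3) - 303) = 1276953/(844935 - I*√1317911/3)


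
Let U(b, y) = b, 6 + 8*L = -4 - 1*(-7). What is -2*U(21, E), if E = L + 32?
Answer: -42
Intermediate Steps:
L = -3/8 (L = -¾ + (-4 - 1*(-7))/8 = -¾ + (-4 + 7)/8 = -¾ + (⅛)*3 = -¾ + 3/8 = -3/8 ≈ -0.37500)
E = 253/8 (E = -3/8 + 32 = 253/8 ≈ 31.625)
-2*U(21, E) = -2*21 = -42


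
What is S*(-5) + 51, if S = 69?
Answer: -294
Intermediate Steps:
S*(-5) + 51 = 69*(-5) + 51 = -345 + 51 = -294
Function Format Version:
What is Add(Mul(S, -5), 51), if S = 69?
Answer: -294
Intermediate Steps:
Add(Mul(S, -5), 51) = Add(Mul(69, -5), 51) = Add(-345, 51) = -294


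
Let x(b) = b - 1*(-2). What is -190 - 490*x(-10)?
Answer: 3730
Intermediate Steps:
x(b) = 2 + b (x(b) = b + 2 = 2 + b)
-190 - 490*x(-10) = -190 - 490*(2 - 10) = -190 - 490*(-8) = -190 + 3920 = 3730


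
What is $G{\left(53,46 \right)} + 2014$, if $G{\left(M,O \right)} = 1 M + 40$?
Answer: $2107$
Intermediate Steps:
$G{\left(M,O \right)} = 40 + M$ ($G{\left(M,O \right)} = M + 40 = 40 + M$)
$G{\left(53,46 \right)} + 2014 = \left(40 + 53\right) + 2014 = 93 + 2014 = 2107$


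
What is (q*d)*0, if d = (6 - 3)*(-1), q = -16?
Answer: 0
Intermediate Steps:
d = -3 (d = 3*(-1) = -3)
(q*d)*0 = -16*(-3)*0 = 48*0 = 0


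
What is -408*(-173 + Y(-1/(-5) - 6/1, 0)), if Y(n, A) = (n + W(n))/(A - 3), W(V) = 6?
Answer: 353056/5 ≈ 70611.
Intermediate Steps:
Y(n, A) = (6 + n)/(-3 + A) (Y(n, A) = (n + 6)/(A - 3) = (6 + n)/(-3 + A))
-408*(-173 + Y(-1/(-5) - 6/1, 0)) = -408*(-173 + (6 + (-1/(-5) - 6/1))/(-3 + 0)) = -408*(-173 + (6 + (-1*(-1/5) - 6*1))/(-3)) = -408*(-173 - (6 + (1/5 - 6))/3) = -408*(-173 - (6 - 29/5)/3) = -408*(-173 - 1/3*1/5) = -408*(-173 - 1/15) = -408*(-2596/15) = 353056/5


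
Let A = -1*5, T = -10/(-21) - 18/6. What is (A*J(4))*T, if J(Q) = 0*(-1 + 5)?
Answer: 0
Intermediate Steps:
J(Q) = 0 (J(Q) = 0*4 = 0)
T = -53/21 (T = -10*(-1/21) - 18*1/6 = 10/21 - 3 = -53/21 ≈ -2.5238)
A = -5
(A*J(4))*T = -5*0*(-53/21) = 0*(-53/21) = 0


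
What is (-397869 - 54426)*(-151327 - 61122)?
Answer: 96089620455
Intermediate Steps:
(-397869 - 54426)*(-151327 - 61122) = -452295*(-212449) = 96089620455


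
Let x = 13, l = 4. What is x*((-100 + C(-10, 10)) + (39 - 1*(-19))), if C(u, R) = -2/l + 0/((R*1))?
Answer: -1105/2 ≈ -552.50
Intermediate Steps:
C(u, R) = -1/2 (C(u, R) = -2/4 + 0/((R*1)) = -2*1/4 + 0/R = -1/2 + 0 = -1/2)
x*((-100 + C(-10, 10)) + (39 - 1*(-19))) = 13*((-100 - 1/2) + (39 - 1*(-19))) = 13*(-201/2 + (39 + 19)) = 13*(-201/2 + 58) = 13*(-85/2) = -1105/2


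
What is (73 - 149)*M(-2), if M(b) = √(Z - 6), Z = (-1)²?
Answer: -76*I*√5 ≈ -169.94*I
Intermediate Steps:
Z = 1
M(b) = I*√5 (M(b) = √(1 - 6) = √(-5) = I*√5)
(73 - 149)*M(-2) = (73 - 149)*(I*√5) = -76*I*√5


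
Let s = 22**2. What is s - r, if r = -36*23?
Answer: 1312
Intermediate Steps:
s = 484
r = -828
s - r = 484 - 1*(-828) = 484 + 828 = 1312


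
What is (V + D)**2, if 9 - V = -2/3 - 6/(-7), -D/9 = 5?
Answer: 577600/441 ≈ 1309.8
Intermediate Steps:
D = -45 (D = -9*5 = -45)
V = 185/21 (V = 9 - (-2/3 - 6/(-7)) = 9 - (-2*1/3 - 6*(-1/7)) = 9 - (-2/3 + 6/7) = 9 - 1*4/21 = 9 - 4/21 = 185/21 ≈ 8.8095)
(V + D)**2 = (185/21 - 45)**2 = (-760/21)**2 = 577600/441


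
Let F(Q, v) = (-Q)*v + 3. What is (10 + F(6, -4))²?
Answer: 1369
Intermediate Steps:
F(Q, v) = 3 - Q*v (F(Q, v) = -Q*v + 3 = 3 - Q*v)
(10 + F(6, -4))² = (10 + (3 - 1*6*(-4)))² = (10 + (3 + 24))² = (10 + 27)² = 37² = 1369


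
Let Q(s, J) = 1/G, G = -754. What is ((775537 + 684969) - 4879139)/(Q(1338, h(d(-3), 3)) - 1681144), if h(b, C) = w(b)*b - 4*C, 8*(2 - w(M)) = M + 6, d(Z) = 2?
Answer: 2577649282/1267582577 ≈ 2.0335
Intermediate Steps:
w(M) = 5/4 - M/8 (w(M) = 2 - (M + 6)/8 = 2 - (6 + M)/8 = 2 + (-¾ - M/8) = 5/4 - M/8)
h(b, C) = -4*C + b*(5/4 - b/8) (h(b, C) = (5/4 - b/8)*b - 4*C = b*(5/4 - b/8) - 4*C = -4*C + b*(5/4 - b/8))
Q(s, J) = -1/754 (Q(s, J) = 1/(-754) = -1/754)
((775537 + 684969) - 4879139)/(Q(1338, h(d(-3), 3)) - 1681144) = ((775537 + 684969) - 4879139)/(-1/754 - 1681144) = (1460506 - 4879139)/(-1267582577/754) = -3418633*(-754/1267582577) = 2577649282/1267582577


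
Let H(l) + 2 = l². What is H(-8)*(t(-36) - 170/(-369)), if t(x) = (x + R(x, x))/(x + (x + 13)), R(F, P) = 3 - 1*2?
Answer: 1422590/21771 ≈ 65.343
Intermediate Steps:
R(F, P) = 1 (R(F, P) = 3 - 2 = 1)
t(x) = (1 + x)/(13 + 2*x) (t(x) = (x + 1)/(x + (x + 13)) = (1 + x)/(x + (13 + x)) = (1 + x)/(13 + 2*x))
H(l) = -2 + l²
H(-8)*(t(-36) - 170/(-369)) = (-2 + (-8)²)*((1 - 36)/(13 + 2*(-36)) - 170/(-369)) = (-2 + 64)*(-35/(13 - 72) - 170*(-1/369)) = 62*(-35/(-59) + 170/369) = 62*(-1/59*(-35) + 170/369) = 62*(35/59 + 170/369) = 62*(22945/21771) = 1422590/21771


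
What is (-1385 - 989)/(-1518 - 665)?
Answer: 2374/2183 ≈ 1.0875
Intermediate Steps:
(-1385 - 989)/(-1518 - 665) = -2374/(-2183) = -2374*(-1/2183) = 2374/2183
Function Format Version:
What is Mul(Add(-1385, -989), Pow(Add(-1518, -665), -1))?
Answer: Rational(2374, 2183) ≈ 1.0875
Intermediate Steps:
Mul(Add(-1385, -989), Pow(Add(-1518, -665), -1)) = Mul(-2374, Pow(-2183, -1)) = Mul(-2374, Rational(-1, 2183)) = Rational(2374, 2183)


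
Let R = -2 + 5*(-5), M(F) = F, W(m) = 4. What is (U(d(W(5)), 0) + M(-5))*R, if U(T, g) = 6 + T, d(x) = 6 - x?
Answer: -81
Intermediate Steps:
R = -27 (R = -2 - 25 = -27)
(U(d(W(5)), 0) + M(-5))*R = ((6 + (6 - 1*4)) - 5)*(-27) = ((6 + (6 - 4)) - 5)*(-27) = ((6 + 2) - 5)*(-27) = (8 - 5)*(-27) = 3*(-27) = -81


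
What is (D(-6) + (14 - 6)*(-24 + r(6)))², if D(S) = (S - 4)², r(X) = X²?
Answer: 38416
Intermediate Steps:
D(S) = (-4 + S)²
(D(-6) + (14 - 6)*(-24 + r(6)))² = ((-4 - 6)² + (14 - 6)*(-24 + 6²))² = ((-10)² + 8*(-24 + 36))² = (100 + 8*12)² = (100 + 96)² = 196² = 38416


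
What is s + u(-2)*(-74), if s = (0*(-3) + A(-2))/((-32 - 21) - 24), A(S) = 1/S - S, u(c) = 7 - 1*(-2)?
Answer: -102567/154 ≈ -666.02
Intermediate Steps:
u(c) = 9 (u(c) = 7 + 2 = 9)
s = -3/154 (s = (0*(-3) + (1/(-2) - 1*(-2)))/((-32 - 21) - 24) = (0 + (-½ + 2))/(-53 - 24) = (0 + 3/2)/(-77) = (3/2)*(-1/77) = -3/154 ≈ -0.019481)
s + u(-2)*(-74) = -3/154 + 9*(-74) = -3/154 - 666 = -102567/154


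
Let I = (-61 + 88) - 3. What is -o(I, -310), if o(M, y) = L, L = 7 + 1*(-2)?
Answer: -5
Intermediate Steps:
I = 24 (I = 27 - 3 = 24)
L = 5 (L = 7 - 2 = 5)
o(M, y) = 5
-o(I, -310) = -1*5 = -5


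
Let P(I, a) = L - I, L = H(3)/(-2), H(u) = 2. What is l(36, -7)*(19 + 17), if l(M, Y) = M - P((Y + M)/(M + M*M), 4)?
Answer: 49313/37 ≈ 1332.8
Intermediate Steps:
L = -1 (L = 2/(-2) = 2*(-1/2) = -1)
P(I, a) = -1 - I
l(M, Y) = 1 + M + (M + Y)/(M + M**2) (l(M, Y) = M - (-1 - (Y + M)/(M + M*M)) = M - (-1 - (M + Y)/(M + M**2)) = M + (1 + (M + Y)/(M + M**2)) = 1 + M + (M + Y)/(M + M**2))
l(36, -7)*(19 + 17) = ((36 - 7 + 36*(1 + 36)**2)/(36*(1 + 36)))*(19 + 17) = ((1/36)*(36 - 7 + 36*37**2)/37)*36 = ((1/36)*(1/37)*(36 - 7 + 36*1369))*36 = ((1/36)*(1/37)*(36 - 7 + 49284))*36 = ((1/36)*(1/37)*49313)*36 = (49313/1332)*36 = 49313/37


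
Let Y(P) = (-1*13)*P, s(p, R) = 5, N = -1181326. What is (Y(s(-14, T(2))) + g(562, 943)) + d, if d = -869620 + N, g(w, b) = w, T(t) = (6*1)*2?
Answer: -2050449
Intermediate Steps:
T(t) = 12 (T(t) = 6*2 = 12)
Y(P) = -13*P
d = -2050946 (d = -869620 - 1181326 = -2050946)
(Y(s(-14, T(2))) + g(562, 943)) + d = (-13*5 + 562) - 2050946 = (-65 + 562) - 2050946 = 497 - 2050946 = -2050449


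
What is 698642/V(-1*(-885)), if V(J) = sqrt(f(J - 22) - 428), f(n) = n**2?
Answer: 698642*sqrt(744341)/744341 ≈ 809.78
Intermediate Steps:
V(J) = sqrt(-428 + (-22 + J)**2) (V(J) = sqrt((J - 22)**2 - 428) = sqrt((-22 + J)**2 - 428) = sqrt(-428 + (-22 + J)**2))
698642/V(-1*(-885)) = 698642/(sqrt(-428 + (-22 - 1*(-885))**2)) = 698642/(sqrt(-428 + (-22 + 885)**2)) = 698642/(sqrt(-428 + 863**2)) = 698642/(sqrt(-428 + 744769)) = 698642/(sqrt(744341)) = 698642*(sqrt(744341)/744341) = 698642*sqrt(744341)/744341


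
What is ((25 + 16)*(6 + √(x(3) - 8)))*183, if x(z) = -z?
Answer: 45018 + 7503*I*√11 ≈ 45018.0 + 24885.0*I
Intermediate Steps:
((25 + 16)*(6 + √(x(3) - 8)))*183 = ((25 + 16)*(6 + √(-1*3 - 8)))*183 = (41*(6 + √(-3 - 8)))*183 = (41*(6 + √(-11)))*183 = (41*(6 + I*√11))*183 = (246 + 41*I*√11)*183 = 45018 + 7503*I*√11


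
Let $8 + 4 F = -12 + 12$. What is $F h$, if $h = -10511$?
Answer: $21022$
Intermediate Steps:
$F = -2$ ($F = -2 + \frac{-12 + 12}{4} = -2 + \frac{1}{4} \cdot 0 = -2 + 0 = -2$)
$F h = \left(-2\right) \left(-10511\right) = 21022$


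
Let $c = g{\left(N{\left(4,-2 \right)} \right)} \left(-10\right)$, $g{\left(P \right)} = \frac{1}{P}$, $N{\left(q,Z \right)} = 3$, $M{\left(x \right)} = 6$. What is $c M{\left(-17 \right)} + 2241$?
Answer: $2221$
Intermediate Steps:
$c = - \frac{10}{3}$ ($c = \frac{1}{3} \left(-10\right) = - \frac{10}{3} \approx -3.3333$)
$c M{\left(-17 \right)} + 2241 = \left(- \frac{10}{3}\right) 6 + 2241 = -20 + 2241 = 2221$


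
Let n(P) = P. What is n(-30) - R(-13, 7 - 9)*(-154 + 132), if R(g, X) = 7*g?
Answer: -2032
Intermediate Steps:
n(-30) - R(-13, 7 - 9)*(-154 + 132) = -30 - 7*(-13)*(-154 + 132) = -30 - (-91)*(-22) = -30 - 1*2002 = -30 - 2002 = -2032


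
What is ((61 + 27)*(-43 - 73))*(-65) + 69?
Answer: 663589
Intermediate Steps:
((61 + 27)*(-43 - 73))*(-65) + 69 = (88*(-116))*(-65) + 69 = -10208*(-65) + 69 = 663520 + 69 = 663589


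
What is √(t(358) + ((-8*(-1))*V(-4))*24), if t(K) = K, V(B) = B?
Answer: I*√410 ≈ 20.248*I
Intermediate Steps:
√(t(358) + ((-8*(-1))*V(-4))*24) = √(358 + (-8*(-1)*(-4))*24) = √(358 + (8*(-4))*24) = √(358 - 32*24) = √(358 - 768) = √(-410) = I*√410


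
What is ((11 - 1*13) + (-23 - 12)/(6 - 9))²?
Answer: 841/9 ≈ 93.444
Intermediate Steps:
((11 - 1*13) + (-23 - 12)/(6 - 9))² = ((11 - 13) - 35/(-3))² = (-2 - 35*(-⅓))² = (-2 + 35/3)² = (29/3)² = 841/9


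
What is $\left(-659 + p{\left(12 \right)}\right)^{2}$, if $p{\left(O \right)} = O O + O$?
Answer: $253009$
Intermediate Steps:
$p{\left(O \right)} = O + O^{2}$ ($p{\left(O \right)} = O^{2} + O = O + O^{2}$)
$\left(-659 + p{\left(12 \right)}\right)^{2} = \left(-659 + 12 \left(1 + 12\right)\right)^{2} = \left(-659 + 12 \cdot 13\right)^{2} = \left(-659 + 156\right)^{2} = \left(-503\right)^{2} = 253009$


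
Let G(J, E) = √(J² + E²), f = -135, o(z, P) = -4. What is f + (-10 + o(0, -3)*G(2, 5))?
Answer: -145 - 4*√29 ≈ -166.54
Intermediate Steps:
G(J, E) = √(E² + J²)
f + (-10 + o(0, -3)*G(2, 5)) = -135 + (-10 - 4*√(5² + 2²)) = -135 + (-10 - 4*√(25 + 4)) = -135 + (-10 - 4*√29) = -145 - 4*√29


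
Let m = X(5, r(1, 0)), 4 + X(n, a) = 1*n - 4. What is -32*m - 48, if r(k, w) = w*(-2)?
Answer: 48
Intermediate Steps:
r(k, w) = -2*w
X(n, a) = -8 + n (X(n, a) = -4 + (1*n - 4) = -4 + (n - 4) = -4 + (-4 + n) = -8 + n)
m = -3 (m = -8 + 5 = -3)
-32*m - 48 = -32*(-3) - 48 = 96 - 48 = 48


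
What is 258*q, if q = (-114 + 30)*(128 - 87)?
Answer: -888552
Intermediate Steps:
q = -3444 (q = -84*41 = -3444)
258*q = 258*(-3444) = -888552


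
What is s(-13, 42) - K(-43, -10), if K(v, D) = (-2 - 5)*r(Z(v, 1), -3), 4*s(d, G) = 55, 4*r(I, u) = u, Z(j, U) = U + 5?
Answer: 17/2 ≈ 8.5000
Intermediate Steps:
Z(j, U) = 5 + U
r(I, u) = u/4
s(d, G) = 55/4 (s(d, G) = (¼)*55 = 55/4)
K(v, D) = 21/4 (K(v, D) = (-2 - 5)*((¼)*(-3)) = -7*(-¾) = 21/4)
s(-13, 42) - K(-43, -10) = 55/4 - 1*21/4 = 55/4 - 21/4 = 17/2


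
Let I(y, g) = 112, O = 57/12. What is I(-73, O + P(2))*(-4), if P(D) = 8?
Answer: -448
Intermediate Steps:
O = 19/4 (O = 57*(1/12) = 19/4 ≈ 4.7500)
I(-73, O + P(2))*(-4) = 112*(-4) = -448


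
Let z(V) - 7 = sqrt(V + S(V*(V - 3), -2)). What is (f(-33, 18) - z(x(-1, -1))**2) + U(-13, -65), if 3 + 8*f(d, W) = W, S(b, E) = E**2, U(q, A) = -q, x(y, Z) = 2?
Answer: -321/8 - 14*sqrt(6) ≈ -74.418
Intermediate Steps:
z(V) = 7 + sqrt(4 + V) (z(V) = 7 + sqrt(V + (-2)**2) = 7 + sqrt(V + 4) = 7 + sqrt(4 + V))
f(d, W) = -3/8 + W/8
(f(-33, 18) - z(x(-1, -1))**2) + U(-13, -65) = ((-3/8 + (1/8)*18) - (7 + sqrt(4 + 2))**2) - 1*(-13) = ((-3/8 + 9/4) - (7 + sqrt(6))**2) + 13 = (15/8 - (7 + sqrt(6))**2) + 13 = 119/8 - (7 + sqrt(6))**2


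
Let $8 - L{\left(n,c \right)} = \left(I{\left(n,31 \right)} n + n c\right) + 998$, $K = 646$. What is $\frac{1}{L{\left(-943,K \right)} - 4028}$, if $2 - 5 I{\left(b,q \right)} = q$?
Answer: $\frac{5}{2993453} \approx 1.6703 \cdot 10^{-6}$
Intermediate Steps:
$I{\left(b,q \right)} = \frac{2}{5} - \frac{q}{5}$
$L{\left(n,c \right)} = -990 + \frac{29 n}{5} - c n$ ($L{\left(n,c \right)} = 8 - \left(\left(\left(\frac{2}{5} - \frac{31}{5}\right) n + n c\right) + 998\right) = 8 - \left(\left(\left(\frac{2}{5} - \frac{31}{5}\right) n + c n\right) + 998\right) = 8 - \left(\left(- \frac{29 n}{5} + c n\right) + 998\right) = 8 - \left(998 - \frac{29 n}{5} + c n\right) = -990 + \frac{29 n}{5} - c n$)
$\frac{1}{L{\left(-943,K \right)} - 4028} = \frac{1}{\left(-990 + \frac{29}{5} \left(-943\right) - 646 \left(-943\right)\right) - 4028} = \frac{1}{\left(-990 - \frac{27347}{5} + 609178\right) - 4028} = \frac{1}{\frac{3013593}{5} - 4028} = \frac{1}{\frac{2993453}{5}} = \frac{5}{2993453}$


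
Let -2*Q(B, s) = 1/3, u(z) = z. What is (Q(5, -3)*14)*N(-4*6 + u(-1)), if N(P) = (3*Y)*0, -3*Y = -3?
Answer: 0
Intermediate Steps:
Y = 1 (Y = -⅓*(-3) = 1)
Q(B, s) = -⅙ (Q(B, s) = -½/3 = -½*⅓ = -⅙)
N(P) = 0 (N(P) = (3*1)*0 = 3*0 = 0)
(Q(5, -3)*14)*N(-4*6 + u(-1)) = -⅙*14*0 = -7/3*0 = 0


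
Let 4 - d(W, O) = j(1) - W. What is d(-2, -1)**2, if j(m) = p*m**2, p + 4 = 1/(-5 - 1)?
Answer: 1369/36 ≈ 38.028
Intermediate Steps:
p = -25/6 (p = -4 + 1/(-5 - 1) = -4 + 1/(-6) = -4 - 1/6 = -25/6 ≈ -4.1667)
j(m) = -25*m**2/6
d(W, O) = 49/6 + W (d(W, O) = 4 - (-25/6*1**2 - W) = 4 - (-25/6*1 - W) = 4 - (-25/6 - W) = 4 + (25/6 + W) = 49/6 + W)
d(-2, -1)**2 = (49/6 - 2)**2 = (37/6)**2 = 1369/36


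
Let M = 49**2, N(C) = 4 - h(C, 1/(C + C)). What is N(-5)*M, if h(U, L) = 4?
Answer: 0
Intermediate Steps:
N(C) = 0 (N(C) = 4 - 1*4 = 4 - 4 = 0)
M = 2401
N(-5)*M = 0*2401 = 0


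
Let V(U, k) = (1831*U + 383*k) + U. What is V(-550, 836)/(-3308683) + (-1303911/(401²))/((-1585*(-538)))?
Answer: 94253506978083547/453686072751326590 ≈ 0.20775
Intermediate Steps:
V(U, k) = 383*k + 1832*U (V(U, k) = (383*k + 1831*U) + U = 383*k + 1832*U)
V(-550, 836)/(-3308683) + (-1303911/(401²))/((-1585*(-538))) = (383*836 + 1832*(-550))/(-3308683) + (-1303911/(401²))/((-1585*(-538))) = (320188 - 1007600)*(-1/3308683) - 1303911/160801/852730 = -687412*(-1/3308683) - 1303911*1/160801*(1/852730) = 687412/3308683 - 1303911/160801*1/852730 = 687412/3308683 - 1303911/137119836730 = 94253506978083547/453686072751326590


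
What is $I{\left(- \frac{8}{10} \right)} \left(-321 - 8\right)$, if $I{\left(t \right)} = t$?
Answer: $\frac{1316}{5} \approx 263.2$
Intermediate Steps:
$I{\left(- \frac{8}{10} \right)} \left(-321 - 8\right) = - \frac{8}{10} \left(-321 - 8\right) = \left(-8\right) \frac{1}{10} \left(-329\right) = \left(- \frac{4}{5}\right) \left(-329\right) = \frac{1316}{5}$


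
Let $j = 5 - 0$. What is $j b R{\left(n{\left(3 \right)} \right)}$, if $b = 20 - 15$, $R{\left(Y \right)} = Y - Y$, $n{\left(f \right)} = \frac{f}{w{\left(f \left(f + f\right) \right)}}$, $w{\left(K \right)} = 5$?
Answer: $0$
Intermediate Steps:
$n{\left(f \right)} = \frac{f}{5}$
$R{\left(Y \right)} = 0$
$j = 5$ ($j = 5 + 0 = 5$)
$b = 5$
$j b R{\left(n{\left(3 \right)} \right)} = 5 \cdot 5 \cdot 0 = 25 \cdot 0 = 0$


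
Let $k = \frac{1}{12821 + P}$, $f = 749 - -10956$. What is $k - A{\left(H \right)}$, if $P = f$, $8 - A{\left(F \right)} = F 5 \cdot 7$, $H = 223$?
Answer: $\frac{191229223}{24526} \approx 7797.0$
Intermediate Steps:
$f = 11705$ ($f = 749 + 10956 = 11705$)
$A{\left(F \right)} = 8 - 35 F$ ($A{\left(F \right)} = 8 - F 5 \cdot 7 = 8 - 5 F 7 = 8 - 35 F$)
$P = 11705$
$k = \frac{1}{24526}$ ($k = \frac{1}{12821 + 11705} = \frac{1}{24526} \approx 4.0773 \cdot 10^{-5}$)
$k - A{\left(H \right)} = \frac{1}{24526} - \left(8 - 7805\right) = \frac{1}{24526} - -7797 = \frac{1}{24526} + 7797 = \frac{191229223}{24526}$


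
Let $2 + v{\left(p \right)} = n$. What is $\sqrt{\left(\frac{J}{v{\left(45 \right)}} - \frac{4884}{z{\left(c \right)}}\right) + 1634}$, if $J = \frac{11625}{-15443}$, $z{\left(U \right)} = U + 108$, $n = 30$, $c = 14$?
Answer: $\frac{\sqrt{277236969690435083}}{13188322} \approx 39.924$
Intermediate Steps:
$v{\left(p \right)} = 28$ ($v{\left(p \right)} = -2 + 30 = 28$)
$z{\left(U \right)} = 108 + U$
$J = - \frac{11625}{15443}$ ($J = 11625 \left(- \frac{1}{15443}\right) = - \frac{11625}{15443} \approx -0.75277$)
$\sqrt{\left(\frac{J}{v{\left(45 \right)}} - \frac{4884}{z{\left(c \right)}}\right) + 1634} = \sqrt{\left(- \frac{11625}{15443 \cdot 28} - \frac{4884}{108 + 14}\right) + 1634} = \sqrt{\left(\left(- \frac{11625}{15443}\right) \frac{1}{28} - \frac{4884}{122}\right) + 1634} = \sqrt{\left(- \frac{11625}{432404} - \frac{2442}{61}\right) + 1634} = \sqrt{- \frac{1056639693}{26376644} + 1634} = \sqrt{\frac{42042796603}{26376644}} = \frac{\sqrt{277236969690435083}}{13188322}$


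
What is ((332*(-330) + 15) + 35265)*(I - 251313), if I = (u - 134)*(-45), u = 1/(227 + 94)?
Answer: 1949500586880/107 ≈ 1.8220e+10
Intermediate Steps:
u = 1/321 ≈ 0.0031153
I = 645195/107 (I = (1/321 - 134)*(-45) = -43013/321*(-45) = 645195/107 ≈ 6029.9)
((332*(-330) + 15) + 35265)*(I - 251313) = ((332*(-330) + 15) + 35265)*(645195/107 - 251313) = ((-109560 + 15) + 35265)*(-26245296/107) = (-109545 + 35265)*(-26245296/107) = -74280*(-26245296/107) = 1949500586880/107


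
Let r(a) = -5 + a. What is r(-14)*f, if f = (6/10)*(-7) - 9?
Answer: 1254/5 ≈ 250.80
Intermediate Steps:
f = -66/5 (f = (6*(⅒))*(-7) - 9 = (⅗)*(-7) - 9 = -21/5 - 9 = -66/5 ≈ -13.200)
r(-14)*f = (-5 - 14)*(-66/5) = -19*(-66/5) = 1254/5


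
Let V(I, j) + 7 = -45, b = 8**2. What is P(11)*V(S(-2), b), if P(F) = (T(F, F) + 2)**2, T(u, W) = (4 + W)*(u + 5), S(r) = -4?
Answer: -3045328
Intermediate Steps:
T(u, W) = (4 + W)*(5 + u)
b = 64
P(F) = (22 + F**2 + 9*F)**2 (P(F) = ((20 + 4*F + 5*F + F*F) + 2)**2 = ((20 + 4*F + 5*F + F**2) + 2)**2 = ((20 + F**2 + 9*F) + 2)**2 = (22 + F**2 + 9*F)**2)
V(I, j) = -52 (V(I, j) = -7 - 45 = -52)
P(11)*V(S(-2), b) = (22 + 11**2 + 9*11)**2*(-52) = (22 + 121 + 99)**2*(-52) = 242**2*(-52) = 58564*(-52) = -3045328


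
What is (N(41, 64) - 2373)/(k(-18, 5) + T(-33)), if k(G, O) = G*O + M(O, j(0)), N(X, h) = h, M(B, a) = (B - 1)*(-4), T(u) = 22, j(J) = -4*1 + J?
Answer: 2309/84 ≈ 27.488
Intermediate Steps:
j(J) = -4 + J
M(B, a) = 4 - 4*B (M(B, a) = (-1 + B)*(-4) = 4 - 4*B)
k(G, O) = 4 - 4*O + G*O (k(G, O) = G*O + (4 - 4*O) = 4 - 4*O + G*O)
(N(41, 64) - 2373)/(k(-18, 5) + T(-33)) = (64 - 2373)/((4 - 4*5 - 18*5) + 22) = -2309/((4 - 20 - 90) + 22) = -2309/(-106 + 22) = -2309/(-84) = -2309*(-1/84) = 2309/84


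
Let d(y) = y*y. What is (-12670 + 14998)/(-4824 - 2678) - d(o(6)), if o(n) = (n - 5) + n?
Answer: -184963/3751 ≈ -49.310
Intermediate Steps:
o(n) = -5 + 2*n (o(n) = (-5 + n) + n = -5 + 2*n)
d(y) = y**2
(-12670 + 14998)/(-4824 - 2678) - d(o(6)) = (-12670 + 14998)/(-4824 - 2678) - (-5 + 2*6)**2 = 2328/(-7502) - (-5 + 12)**2 = 2328*(-1/7502) - 1*7**2 = -1164/3751 - 1*49 = -1164/3751 - 49 = -184963/3751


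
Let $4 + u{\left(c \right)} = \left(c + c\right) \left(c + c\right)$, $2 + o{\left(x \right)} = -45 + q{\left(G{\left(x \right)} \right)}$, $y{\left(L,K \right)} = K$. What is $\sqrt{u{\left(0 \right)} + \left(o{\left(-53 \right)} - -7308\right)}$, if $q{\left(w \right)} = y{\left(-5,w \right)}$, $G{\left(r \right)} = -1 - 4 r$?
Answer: $2 \sqrt{1867} \approx 86.418$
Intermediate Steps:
$q{\left(w \right)} = w$
$o{\left(x \right)} = -48 - 4 x$ ($o{\left(x \right)} = -2 - \left(46 + 4 x\right) = -48 - 4 x$)
$u{\left(c \right)} = -4 + 4 c^{2}$ ($u{\left(c \right)} = -4 + \left(c + c\right) \left(c + c\right) = -4 + 2 c 2 c = -4 + 4 c^{2}$)
$\sqrt{u{\left(0 \right)} + \left(o{\left(-53 \right)} - -7308\right)} = \sqrt{\left(-4 + 4 \cdot 0^{2}\right) - -7472} = \sqrt{\left(-4 + 4 \cdot 0\right) + \left(\left(-48 + 212\right) + 7308\right)} = \sqrt{\left(-4 + 0\right) + \left(164 + 7308\right)} = \sqrt{-4 + 7472} = \sqrt{7468} = 2 \sqrt{1867}$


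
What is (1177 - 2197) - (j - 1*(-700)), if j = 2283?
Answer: -4003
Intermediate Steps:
(1177 - 2197) - (j - 1*(-700)) = (1177 - 2197) - (2283 - 1*(-700)) = -1020 - (2283 + 700) = -1020 - 1*2983 = -1020 - 2983 = -4003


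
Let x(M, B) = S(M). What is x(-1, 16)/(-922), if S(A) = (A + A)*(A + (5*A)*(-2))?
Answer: 9/461 ≈ 0.019523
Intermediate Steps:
S(A) = -18*A² (S(A) = (2*A)*(A - 10*A) = (2*A)*(-9*A) = -18*A²)
x(M, B) = -18*M²
x(-1, 16)/(-922) = -18*(-1)²/(-922) = -18*1*(-1/922) = -18*(-1/922) = 9/461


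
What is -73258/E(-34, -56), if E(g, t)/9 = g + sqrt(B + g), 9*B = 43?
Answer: 2490772/10667 + 73258*I*sqrt(263)/32001 ≈ 233.5 + 37.125*I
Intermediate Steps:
B = 43/9 (B = (1/9)*43 = 43/9 ≈ 4.7778)
E(g, t) = 9*g + 9*sqrt(43/9 + g) (E(g, t) = 9*(g + sqrt(43/9 + g)) = 9*g + 9*sqrt(43/9 + g))
-73258/E(-34, -56) = -73258/(3*sqrt(43 + 9*(-34)) + 9*(-34)) = -73258/(3*sqrt(43 - 306) - 306) = -73258/(3*sqrt(-263) - 306) = -73258/(3*(I*sqrt(263)) - 306) = -73258/(3*I*sqrt(263) - 306) = -73258/(-306 + 3*I*sqrt(263))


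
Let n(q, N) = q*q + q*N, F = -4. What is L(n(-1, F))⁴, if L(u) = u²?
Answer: 390625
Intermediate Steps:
n(q, N) = q² + N*q
L(n(-1, F))⁴ = ((-(-4 - 1))²)⁴ = ((-1*(-5))²)⁴ = (5²)⁴ = 25⁴ = 390625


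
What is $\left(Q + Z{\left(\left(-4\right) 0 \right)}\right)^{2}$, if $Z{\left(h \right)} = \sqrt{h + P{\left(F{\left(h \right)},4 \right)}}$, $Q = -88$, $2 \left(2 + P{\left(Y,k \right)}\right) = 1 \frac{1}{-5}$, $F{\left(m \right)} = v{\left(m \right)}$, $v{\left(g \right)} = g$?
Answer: $\frac{\left(880 - i \sqrt{210}\right)^{2}}{100} \approx 7741.9 - 255.05 i$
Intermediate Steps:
$F{\left(m \right)} = m$
$P{\left(Y,k \right)} = - \frac{21}{10}$ ($P{\left(Y,k \right)} = -2 + \frac{1 \frac{1}{-5}}{2} = -2 + \frac{1 \left(- \frac{1}{5}\right)}{2} = -2 + \frac{1}{2} \left(- \frac{1}{5}\right) = -2 - \frac{1}{10} = - \frac{21}{10}$)
$Z{\left(h \right)} = \sqrt{- \frac{21}{10} + h}$ ($Z{\left(h \right)} = \sqrt{h - \frac{21}{10}} = \sqrt{- \frac{21}{10} + h}$)
$\left(Q + Z{\left(\left(-4\right) 0 \right)}\right)^{2} = \left(-88 + \frac{\sqrt{-210 + 100 \left(\left(-4\right) 0\right)}}{10}\right)^{2} = \left(-88 + \frac{\sqrt{-210 + 100 \cdot 0}}{10}\right)^{2} = \left(-88 + \frac{\sqrt{-210 + 0}}{10}\right)^{2} = \left(-88 + \frac{\sqrt{-210}}{10}\right)^{2} = \left(-88 + \frac{i \sqrt{210}}{10}\right)^{2}$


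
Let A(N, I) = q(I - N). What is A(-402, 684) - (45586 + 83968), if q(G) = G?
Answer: -128468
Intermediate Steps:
A(N, I) = I - N
A(-402, 684) - (45586 + 83968) = (684 - 1*(-402)) - (45586 + 83968) = (684 + 402) - 1*129554 = 1086 - 129554 = -128468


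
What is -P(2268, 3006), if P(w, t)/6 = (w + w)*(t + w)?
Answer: -143537184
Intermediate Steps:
P(w, t) = 12*w*(t + w) (P(w, t) = 6*((w + w)*(t + w)) = 6*((2*w)*(t + w)) = 6*(2*w*(t + w)) = 12*w*(t + w))
-P(2268, 3006) = -12*2268*(3006 + 2268) = -12*2268*5274 = -1*143537184 = -143537184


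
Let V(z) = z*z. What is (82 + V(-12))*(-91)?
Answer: -20566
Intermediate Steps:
V(z) = z²
(82 + V(-12))*(-91) = (82 + (-12)²)*(-91) = (82 + 144)*(-91) = 226*(-91) = -20566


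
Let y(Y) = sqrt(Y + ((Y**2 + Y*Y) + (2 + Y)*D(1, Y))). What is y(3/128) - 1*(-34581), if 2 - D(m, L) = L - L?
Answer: 34581 + sqrt(66706)/128 ≈ 34583.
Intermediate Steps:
D(m, L) = 2 (D(m, L) = 2 - (L - L) = 2 - 1*0 = 2 + 0 = 2)
y(Y) = sqrt(4 + 2*Y**2 + 3*Y) (y(Y) = sqrt(Y + ((Y**2 + Y*Y) + (2 + Y)*2)) = sqrt(Y + ((Y**2 + Y**2) + (4 + 2*Y))) = sqrt(Y + (2*Y**2 + (4 + 2*Y))) = sqrt(Y + (4 + 2*Y + 2*Y**2)) = sqrt(4 + 2*Y**2 + 3*Y))
y(3/128) - 1*(-34581) = sqrt(4 + 2*(3/128)**2 + 3*(3/128)) - 1*(-34581) = sqrt(4 + 2*(3*(1/128))**2 + 3*(3*(1/128))) + 34581 = sqrt(4 + 2*(3/128)**2 + 3*(3/128)) + 34581 = sqrt(4 + 2*(9/16384) + 9/128) + 34581 = sqrt(4 + 9/8192 + 9/128) + 34581 = sqrt(33353/8192) + 34581 = sqrt(66706)/128 + 34581 = 34581 + sqrt(66706)/128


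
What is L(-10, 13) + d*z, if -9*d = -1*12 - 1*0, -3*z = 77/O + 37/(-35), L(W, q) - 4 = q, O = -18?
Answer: 54917/2835 ≈ 19.371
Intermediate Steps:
L(W, q) = 4 + q
z = 3361/1890 (z = -(77/(-18) + 37/(-35))/3 = -(77*(-1/18) + 37*(-1/35))/3 = -(-77/18 - 37/35)/3 = -⅓*(-3361/630) = 3361/1890 ≈ 1.7783)
d = 4/3 (d = -(-1*12 - 1*0)/9 = -(-12 + 0)/9 = -⅑*(-12) = 4/3 ≈ 1.3333)
L(-10, 13) + d*z = (4 + 13) + (4/3)*(3361/1890) = 17 + 6722/2835 = 54917/2835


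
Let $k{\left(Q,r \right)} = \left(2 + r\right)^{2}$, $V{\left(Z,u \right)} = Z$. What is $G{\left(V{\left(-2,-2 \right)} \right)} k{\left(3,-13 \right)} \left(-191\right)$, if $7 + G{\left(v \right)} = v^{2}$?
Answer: $69333$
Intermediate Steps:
$G{\left(v \right)} = -7 + v^{2}$
$G{\left(V{\left(-2,-2 \right)} \right)} k{\left(3,-13 \right)} \left(-191\right) = \left(-7 + \left(-2\right)^{2}\right) \left(2 - 13\right)^{2} \left(-191\right) = \left(-7 + 4\right) \left(-11\right)^{2} \left(-191\right) = \left(-3\right) 121 \left(-191\right) = \left(-363\right) \left(-191\right) = 69333$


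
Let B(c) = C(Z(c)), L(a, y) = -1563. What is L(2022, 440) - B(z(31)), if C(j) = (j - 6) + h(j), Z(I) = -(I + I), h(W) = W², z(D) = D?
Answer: -5339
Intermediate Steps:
Z(I) = -2*I
C(j) = -6 + j + j² (C(j) = (j - 6) + j² = (-6 + j) + j² = -6 + j + j²)
B(c) = -6 - 2*c + 4*c² (B(c) = -6 - 2*c + (-2*c)² = -6 - 2*c + 4*c²)
L(2022, 440) - B(z(31)) = -1563 - (-6 - 2*31 + 4*31²) = -1563 - (-6 - 62 + 4*961) = -1563 - (-6 - 62 + 3844) = -1563 - 1*3776 = -1563 - 3776 = -5339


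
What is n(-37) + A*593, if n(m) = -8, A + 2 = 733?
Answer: 433475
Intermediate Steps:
A = 731 (A = -2 + 733 = 731)
n(-37) + A*593 = -8 + 731*593 = -8 + 433483 = 433475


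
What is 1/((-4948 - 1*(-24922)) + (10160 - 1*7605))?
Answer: 1/22529 ≈ 4.4387e-5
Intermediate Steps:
1/((-4948 - 1*(-24922)) + (10160 - 1*7605)) = 1/((-4948 + 24922) + (10160 - 7605)) = 1/(19974 + 2555) = 1/22529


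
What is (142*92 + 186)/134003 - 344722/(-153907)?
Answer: 48233049916/20623999721 ≈ 2.3387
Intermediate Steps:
(142*92 + 186)/134003 - 344722/(-153907) = (13064 + 186)*(1/134003) - 344722*(-1/153907) = 13250*(1/134003) + 344722/153907 = 13250/134003 + 344722/153907 = 48233049916/20623999721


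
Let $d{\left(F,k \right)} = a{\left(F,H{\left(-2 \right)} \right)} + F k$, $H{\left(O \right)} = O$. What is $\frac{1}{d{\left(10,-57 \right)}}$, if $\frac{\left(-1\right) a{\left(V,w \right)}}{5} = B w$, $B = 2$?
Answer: $- \frac{1}{550} \approx -0.0018182$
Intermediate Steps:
$a{\left(V,w \right)} = - 10 w$ ($a{\left(V,w \right)} = - 5 \cdot 2 w = - 10 w$)
$d{\left(F,k \right)} = 20 + F k$ ($d{\left(F,k \right)} = \left(-10\right) \left(-2\right) + F k = 20 + F k$)
$\frac{1}{d{\left(10,-57 \right)}} = \frac{1}{20 + 10 \left(-57\right)} = \frac{1}{20 - 570} = \frac{1}{-550} = - \frac{1}{550}$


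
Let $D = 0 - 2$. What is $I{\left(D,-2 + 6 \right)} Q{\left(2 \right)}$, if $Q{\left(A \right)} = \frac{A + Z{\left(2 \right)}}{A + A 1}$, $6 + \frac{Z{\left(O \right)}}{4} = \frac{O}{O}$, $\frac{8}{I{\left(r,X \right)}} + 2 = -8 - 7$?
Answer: $\frac{36}{17} \approx 2.1176$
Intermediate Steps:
$D = -2$
$I{\left(r,X \right)} = - \frac{8}{17}$ ($I{\left(r,X \right)} = \frac{8}{-2 - 15} = \frac{8}{-17} = 8 \left(- \frac{1}{17}\right) = - \frac{8}{17}$)
$Z{\left(O \right)} = -20$ ($Z{\left(O \right)} = -24 + 4 \frac{O}{O} = -24 + 4 \cdot 1 = -24 + 4 = -20$)
$Q{\left(A \right)} = \frac{-20 + A}{2 A}$ ($Q{\left(A \right)} = \frac{A - 20}{A + A 1} = \frac{-20 + A}{A + A} = \frac{-20 + A}{2 A}$)
$I{\left(D,-2 + 6 \right)} Q{\left(2 \right)} = - \frac{8 \frac{-20 + 2}{2 \cdot 2}}{17} = - \frac{8 \cdot \frac{1}{2} \cdot \frac{1}{2} \left(-18\right)}{17} = \left(- \frac{8}{17}\right) \left(- \frac{9}{2}\right) = \frac{36}{17}$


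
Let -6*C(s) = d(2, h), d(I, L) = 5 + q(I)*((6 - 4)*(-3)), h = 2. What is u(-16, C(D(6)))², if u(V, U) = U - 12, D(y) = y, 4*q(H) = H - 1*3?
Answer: 24649/144 ≈ 171.17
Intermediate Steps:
q(H) = -¾ + H/4 (q(H) = (H - 1*3)/4 = (H - 3)/4 = (-3 + H)/4 = -¾ + H/4)
d(I, L) = 19/2 - 3*I/2 (d(I, L) = 5 + (-¾ + I/4)*((6 - 4)*(-3)) = 5 + (-¾ + I/4)*(2*(-3)) = 5 + (-¾ + I/4)*(-6) = 5 + (9/2 - 3*I/2) = 19/2 - 3*I/2)
C(s) = -13/12 (C(s) = -(19/2 - 3/2*2)/6 = -(19/2 - 3)/6 = -⅙*13/2 = -13/12)
u(V, U) = -12 + U
u(-16, C(D(6)))² = (-12 - 13/12)² = (-157/12)² = 24649/144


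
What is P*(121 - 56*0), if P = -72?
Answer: -8712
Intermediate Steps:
P*(121 - 56*0) = -72*(121 - 56*0) = -72*(121 + 0) = -72*121 = -8712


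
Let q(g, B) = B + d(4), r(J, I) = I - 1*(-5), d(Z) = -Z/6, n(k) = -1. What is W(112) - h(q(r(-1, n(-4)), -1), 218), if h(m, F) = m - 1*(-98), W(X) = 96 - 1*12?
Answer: -37/3 ≈ -12.333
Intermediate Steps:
d(Z) = -Z/6
W(X) = 84 (W(X) = 96 - 12 = 84)
r(J, I) = 5 + I (r(J, I) = I + 5 = 5 + I)
q(g, B) = -⅔ + B (q(g, B) = B - ⅙*4 = B - ⅔ = -⅔ + B)
h(m, F) = 98 + m (h(m, F) = m + 98 = 98 + m)
W(112) - h(q(r(-1, n(-4)), -1), 218) = 84 - (98 + (-⅔ - 1)) = 84 - (98 - 5/3) = 84 - 1*289/3 = 84 - 289/3 = -37/3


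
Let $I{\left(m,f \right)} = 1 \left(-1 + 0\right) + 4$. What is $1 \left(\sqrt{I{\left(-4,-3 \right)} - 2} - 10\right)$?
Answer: $-9$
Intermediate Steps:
$I{\left(m,f \right)} = 3$ ($I{\left(m,f \right)} = 1 \left(-1\right) + 4 = -1 + 4 = 3$)
$1 \left(\sqrt{I{\left(-4,-3 \right)} - 2} - 10\right) = 1 \left(\sqrt{3 - 2} - 10\right) = 1 \left(\sqrt{1} - 10\right) = 1 \left(1 - 10\right) = 1 \left(-9\right) = -9$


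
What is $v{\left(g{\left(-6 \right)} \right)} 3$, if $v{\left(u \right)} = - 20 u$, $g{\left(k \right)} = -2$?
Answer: $120$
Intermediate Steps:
$v{\left(g{\left(-6 \right)} \right)} 3 = \left(-20\right) \left(-2\right) 3 = 40 \cdot 3 = 120$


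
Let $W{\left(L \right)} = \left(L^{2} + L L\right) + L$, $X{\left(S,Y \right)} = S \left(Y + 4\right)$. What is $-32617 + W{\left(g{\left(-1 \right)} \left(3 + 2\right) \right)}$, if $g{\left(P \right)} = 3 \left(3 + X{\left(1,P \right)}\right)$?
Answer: $-16327$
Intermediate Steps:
$X{\left(S,Y \right)} = S \left(4 + Y\right)$
$g{\left(P \right)} = 21 + 3 P$ ($g{\left(P \right)} = 3 \left(3 + 1 \left(4 + P\right)\right) = 3 \left(3 + \left(4 + P\right)\right) = 3 \left(7 + P\right) = 21 + 3 P$)
$W{\left(L \right)} = L + 2 L^{2}$ ($W{\left(L \right)} = \left(L^{2} + L^{2}\right) + L = 2 L^{2} + L = L + 2 L^{2}$)
$-32617 + W{\left(g{\left(-1 \right)} \left(3 + 2\right) \right)} = -32617 + \left(21 + 3 \left(-1\right)\right) \left(3 + 2\right) \left(1 + 2 \left(21 + 3 \left(-1\right)\right) \left(3 + 2\right)\right) = -32617 + \left(21 - 3\right) 5 \left(1 + 2 \left(21 - 3\right) 5\right) = -32617 + 18 \cdot 5 \left(1 + 2 \cdot 18 \cdot 5\right) = -32617 + 90 \left(1 + 2 \cdot 90\right) = -32617 + 90 \left(1 + 180\right) = -32617 + 90 \cdot 181 = -32617 + 16290 = -16327$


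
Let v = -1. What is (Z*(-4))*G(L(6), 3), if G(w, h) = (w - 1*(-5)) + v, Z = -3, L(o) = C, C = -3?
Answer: 12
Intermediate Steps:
L(o) = -3
G(w, h) = 4 + w (G(w, h) = (w - 1*(-5)) - 1 = (w + 5) - 1 = (5 + w) - 1 = 4 + w)
(Z*(-4))*G(L(6), 3) = (-3*(-4))*(4 - 3) = 12*1 = 12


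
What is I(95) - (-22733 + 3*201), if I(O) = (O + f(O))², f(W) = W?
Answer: 58230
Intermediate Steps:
I(O) = 4*O² (I(O) = (O + O)² = (2*O)² = 4*O²)
I(95) - (-22733 + 3*201) = 4*95² - (-22733 + 3*201) = 4*9025 - (-22733 + 603) = 36100 - 1*(-22130) = 36100 + 22130 = 58230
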